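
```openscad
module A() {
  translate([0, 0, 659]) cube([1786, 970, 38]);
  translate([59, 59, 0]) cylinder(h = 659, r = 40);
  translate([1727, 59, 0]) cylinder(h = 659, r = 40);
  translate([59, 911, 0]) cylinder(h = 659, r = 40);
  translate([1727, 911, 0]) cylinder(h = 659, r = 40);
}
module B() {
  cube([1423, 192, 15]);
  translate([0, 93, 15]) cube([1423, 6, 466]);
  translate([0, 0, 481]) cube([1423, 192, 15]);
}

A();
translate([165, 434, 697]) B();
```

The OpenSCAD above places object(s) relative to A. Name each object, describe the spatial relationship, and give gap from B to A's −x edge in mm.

The I-beam's min-x is at 165; the table's min-x is 0; gap = 165 mm.

A is a table. B is an I-beam. The I-beam is on top of the table. The gap from the I-beam to the table's −x edge is 165 mm.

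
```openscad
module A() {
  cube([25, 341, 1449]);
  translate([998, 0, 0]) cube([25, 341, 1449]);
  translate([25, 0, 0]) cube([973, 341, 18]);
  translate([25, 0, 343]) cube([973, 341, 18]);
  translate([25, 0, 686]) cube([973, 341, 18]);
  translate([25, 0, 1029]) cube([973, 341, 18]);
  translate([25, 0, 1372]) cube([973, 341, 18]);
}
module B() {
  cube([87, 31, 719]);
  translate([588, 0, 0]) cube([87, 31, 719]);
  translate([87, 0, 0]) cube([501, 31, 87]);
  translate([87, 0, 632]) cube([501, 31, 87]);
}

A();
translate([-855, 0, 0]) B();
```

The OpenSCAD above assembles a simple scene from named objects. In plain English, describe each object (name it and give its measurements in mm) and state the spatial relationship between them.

A is an open bookshelf. Two side panels, each 25 mm thick, 341 mm deep and 1449 mm tall, stand 1023 mm apart (outside-to-outside). Between them sit 5 shelves, each 18 mm thick and 341 mm deep, spanning the full gap between the sides. The bottom shelf rests on the floor (its underside at z = 0) and the clear gap between one shelf's top and the next shelf's underside is 325 mm.

B is a rectangular picture frame lying in the x–z plane (depth along y). The opening is 501 mm wide (x) by 545 mm tall (z), surrounded by a border 87 mm wide on all four sides. The frame is 31 mm deep and is made of two full-height vertical stiles with two horizontal rails fitted between them.

The picture frame is on the floor beside the bookshelf on its −x side.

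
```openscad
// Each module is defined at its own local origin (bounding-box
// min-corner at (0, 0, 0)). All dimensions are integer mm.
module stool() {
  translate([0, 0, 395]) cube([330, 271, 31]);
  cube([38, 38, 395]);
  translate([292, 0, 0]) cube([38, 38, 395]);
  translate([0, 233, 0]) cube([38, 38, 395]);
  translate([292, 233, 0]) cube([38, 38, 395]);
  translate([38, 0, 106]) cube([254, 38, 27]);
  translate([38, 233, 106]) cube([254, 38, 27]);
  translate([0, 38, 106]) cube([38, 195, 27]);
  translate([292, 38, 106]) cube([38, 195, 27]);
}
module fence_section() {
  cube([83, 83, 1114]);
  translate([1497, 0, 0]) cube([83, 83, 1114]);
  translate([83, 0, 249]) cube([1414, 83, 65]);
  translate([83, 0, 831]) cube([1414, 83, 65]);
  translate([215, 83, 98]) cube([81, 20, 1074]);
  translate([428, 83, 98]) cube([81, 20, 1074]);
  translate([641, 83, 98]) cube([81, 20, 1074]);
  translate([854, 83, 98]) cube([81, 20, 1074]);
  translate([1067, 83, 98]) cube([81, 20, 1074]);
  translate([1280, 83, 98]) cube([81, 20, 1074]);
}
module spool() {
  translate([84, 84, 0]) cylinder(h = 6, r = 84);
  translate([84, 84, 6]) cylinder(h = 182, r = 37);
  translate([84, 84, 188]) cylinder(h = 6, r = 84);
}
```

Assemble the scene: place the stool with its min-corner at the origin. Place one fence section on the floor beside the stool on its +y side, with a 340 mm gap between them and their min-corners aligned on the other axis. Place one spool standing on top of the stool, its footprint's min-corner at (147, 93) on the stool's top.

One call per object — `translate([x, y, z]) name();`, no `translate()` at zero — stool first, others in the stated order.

stool();
translate([0, 611, 0]) fence_section();
translate([147, 93, 426]) spool();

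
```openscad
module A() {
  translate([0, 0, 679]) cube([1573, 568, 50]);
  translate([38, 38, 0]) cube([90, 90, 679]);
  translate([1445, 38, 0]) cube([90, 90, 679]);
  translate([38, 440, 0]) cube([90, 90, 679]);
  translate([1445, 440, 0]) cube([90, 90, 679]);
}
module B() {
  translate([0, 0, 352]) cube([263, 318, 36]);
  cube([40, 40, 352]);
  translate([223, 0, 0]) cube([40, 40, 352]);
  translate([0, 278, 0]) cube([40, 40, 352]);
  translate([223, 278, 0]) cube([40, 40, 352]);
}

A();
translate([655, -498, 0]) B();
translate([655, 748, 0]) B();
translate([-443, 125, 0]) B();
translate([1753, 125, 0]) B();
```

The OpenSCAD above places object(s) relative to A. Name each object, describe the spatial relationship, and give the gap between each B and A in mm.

A is a table. B is a stool. Four stools sit around the table at the −y, +y, −x, +x sides. The gap between each stool and the table is 180 mm.

Each stool's nearest face is 180 mm from the table's bounding box.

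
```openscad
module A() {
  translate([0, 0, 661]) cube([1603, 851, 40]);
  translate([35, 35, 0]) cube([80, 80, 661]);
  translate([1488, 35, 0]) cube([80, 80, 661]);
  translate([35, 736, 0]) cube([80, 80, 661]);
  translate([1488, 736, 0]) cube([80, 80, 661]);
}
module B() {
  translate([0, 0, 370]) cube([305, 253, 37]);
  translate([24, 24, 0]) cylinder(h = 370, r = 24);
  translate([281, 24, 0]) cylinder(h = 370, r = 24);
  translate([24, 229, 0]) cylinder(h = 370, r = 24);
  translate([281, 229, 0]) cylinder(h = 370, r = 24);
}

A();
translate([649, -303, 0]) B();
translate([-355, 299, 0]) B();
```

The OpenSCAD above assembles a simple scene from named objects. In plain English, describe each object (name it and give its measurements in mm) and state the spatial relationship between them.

A is a table: top 1603 mm (x) × 851 mm (y), 40 mm thick, upper face at z = 701 mm, on four 80×80 mm square legs, each inset 35 mm from the nearest pair of top edges, running from z = 0 to the bottom of the top.

B is a simple wooden stool: a rectangular seat 305 mm (x) by 253 mm (y), 37 mm thick, top face at z = 407 mm, on four round legs, each 48 mm in diameter. The legs rest on z = 0, each leg's axis is inset half a diameter from the nearest pair of seat edges (so the leg's bounding box is flush with the corner).

Two stools sit around the table at the −y, −x sides.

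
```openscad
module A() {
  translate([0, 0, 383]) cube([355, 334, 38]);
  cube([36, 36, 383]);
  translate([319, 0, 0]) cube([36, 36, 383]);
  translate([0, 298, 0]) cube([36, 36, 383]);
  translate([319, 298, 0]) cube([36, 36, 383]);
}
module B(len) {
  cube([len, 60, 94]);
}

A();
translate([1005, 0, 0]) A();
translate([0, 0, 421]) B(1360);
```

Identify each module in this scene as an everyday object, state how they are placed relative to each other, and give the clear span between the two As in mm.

A is a stool. B is a beam. A beam spans the tops of two stools. The clear span between the two stools is 650 mm.

Second stool starts at x = 1005; first ends at x = 355; clear span = 1005 − 355 = 650 mm.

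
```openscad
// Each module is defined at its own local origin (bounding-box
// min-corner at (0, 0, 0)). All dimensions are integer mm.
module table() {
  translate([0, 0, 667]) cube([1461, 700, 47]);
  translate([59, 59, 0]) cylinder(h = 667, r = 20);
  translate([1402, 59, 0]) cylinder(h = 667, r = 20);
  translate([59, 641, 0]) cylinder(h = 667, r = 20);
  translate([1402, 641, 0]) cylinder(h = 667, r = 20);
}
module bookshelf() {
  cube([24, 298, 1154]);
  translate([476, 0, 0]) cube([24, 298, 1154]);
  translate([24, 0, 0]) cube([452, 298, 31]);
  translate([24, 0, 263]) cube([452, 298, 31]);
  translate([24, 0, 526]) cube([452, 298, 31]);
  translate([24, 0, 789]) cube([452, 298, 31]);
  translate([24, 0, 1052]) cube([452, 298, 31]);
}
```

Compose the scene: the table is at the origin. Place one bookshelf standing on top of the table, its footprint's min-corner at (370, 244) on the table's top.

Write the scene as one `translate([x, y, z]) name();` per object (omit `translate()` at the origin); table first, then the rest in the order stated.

table();
translate([370, 244, 714]) bookshelf();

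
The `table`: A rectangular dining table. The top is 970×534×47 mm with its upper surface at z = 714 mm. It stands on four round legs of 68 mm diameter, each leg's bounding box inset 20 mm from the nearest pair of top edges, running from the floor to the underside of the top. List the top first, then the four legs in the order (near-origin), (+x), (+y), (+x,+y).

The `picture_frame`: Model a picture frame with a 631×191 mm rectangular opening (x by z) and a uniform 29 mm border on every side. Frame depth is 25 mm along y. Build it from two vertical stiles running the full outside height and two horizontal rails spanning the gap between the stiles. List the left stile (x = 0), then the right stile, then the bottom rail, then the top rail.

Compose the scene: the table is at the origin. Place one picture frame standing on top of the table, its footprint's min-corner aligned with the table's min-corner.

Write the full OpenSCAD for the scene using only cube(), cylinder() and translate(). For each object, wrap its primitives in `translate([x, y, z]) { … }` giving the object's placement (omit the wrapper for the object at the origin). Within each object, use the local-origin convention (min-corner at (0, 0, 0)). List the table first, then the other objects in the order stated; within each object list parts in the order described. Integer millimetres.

translate([0, 0, 667]) cube([970, 534, 47]);
translate([54, 54, 0]) cylinder(h = 667, r = 34);
translate([916, 54, 0]) cylinder(h = 667, r = 34);
translate([54, 480, 0]) cylinder(h = 667, r = 34);
translate([916, 480, 0]) cylinder(h = 667, r = 34);
translate([0, 0, 714]) {
  cube([29, 25, 249]);
  translate([660, 0, 0]) cube([29, 25, 249]);
  translate([29, 0, 0]) cube([631, 25, 29]);
  translate([29, 0, 220]) cube([631, 25, 29]);
}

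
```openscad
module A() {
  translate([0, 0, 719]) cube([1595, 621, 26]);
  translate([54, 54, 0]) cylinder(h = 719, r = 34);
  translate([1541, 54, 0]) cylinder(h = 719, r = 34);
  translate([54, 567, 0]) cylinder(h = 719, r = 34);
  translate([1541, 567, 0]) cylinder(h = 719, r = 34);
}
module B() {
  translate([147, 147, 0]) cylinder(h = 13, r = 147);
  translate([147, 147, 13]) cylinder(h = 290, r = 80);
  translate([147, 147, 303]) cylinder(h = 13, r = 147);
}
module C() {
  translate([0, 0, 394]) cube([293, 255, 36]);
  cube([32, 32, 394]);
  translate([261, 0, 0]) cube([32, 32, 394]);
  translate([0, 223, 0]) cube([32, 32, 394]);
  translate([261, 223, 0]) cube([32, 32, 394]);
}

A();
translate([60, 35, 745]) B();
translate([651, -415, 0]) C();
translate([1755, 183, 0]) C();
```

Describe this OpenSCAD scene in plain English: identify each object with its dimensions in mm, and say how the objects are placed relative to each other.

A is a table with a 1595×621 mm rectangular top, 26 mm thick, top surface at z = 745 mm, supported by four round legs of 68 mm diameter, each leg's bounding box inset 20 mm from the nearest pair of top edges, running from the floor.

B is a spool: two coaxial disc flanges of radius 147 mm and thickness 13 mm, joined by a core cylinder of radius 80 mm and height 290 mm. The lower flange rests on z = 0 and the three cylinders share a vertical axis.

C is a four-legged stool. The seat is 293×255 mm, 36 mm thick, top at z = 430 mm. It stands on four square legs, each 32×32 mm in cross-section, from z = 0 to the seat underside, each flush with a corner of the seat.

The spool is on top of the table. Two stools sit around the table at the −y, +x sides.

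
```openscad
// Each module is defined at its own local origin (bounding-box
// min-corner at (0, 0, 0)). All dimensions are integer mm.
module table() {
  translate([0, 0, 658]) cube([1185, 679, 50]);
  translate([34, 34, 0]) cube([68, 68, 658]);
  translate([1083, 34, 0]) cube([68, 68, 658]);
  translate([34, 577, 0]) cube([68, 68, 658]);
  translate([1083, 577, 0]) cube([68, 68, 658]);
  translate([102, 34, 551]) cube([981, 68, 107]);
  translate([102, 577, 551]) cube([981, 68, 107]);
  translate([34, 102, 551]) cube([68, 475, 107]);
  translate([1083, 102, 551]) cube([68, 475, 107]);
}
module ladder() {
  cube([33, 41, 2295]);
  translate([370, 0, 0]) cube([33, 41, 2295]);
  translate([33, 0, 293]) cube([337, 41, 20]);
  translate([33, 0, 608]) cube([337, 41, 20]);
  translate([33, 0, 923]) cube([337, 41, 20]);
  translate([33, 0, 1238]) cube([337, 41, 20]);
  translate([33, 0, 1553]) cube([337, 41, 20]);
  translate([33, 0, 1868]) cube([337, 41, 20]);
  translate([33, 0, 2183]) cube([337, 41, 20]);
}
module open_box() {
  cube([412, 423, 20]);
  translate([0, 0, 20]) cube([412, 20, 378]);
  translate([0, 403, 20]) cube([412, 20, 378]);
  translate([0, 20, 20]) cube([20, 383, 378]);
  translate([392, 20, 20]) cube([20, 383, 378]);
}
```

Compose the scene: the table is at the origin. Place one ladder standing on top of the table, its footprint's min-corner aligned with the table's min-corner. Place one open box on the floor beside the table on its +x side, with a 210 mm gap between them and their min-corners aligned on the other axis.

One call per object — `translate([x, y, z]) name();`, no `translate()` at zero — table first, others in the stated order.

table();
translate([0, 0, 708]) ladder();
translate([1395, 0, 0]) open_box();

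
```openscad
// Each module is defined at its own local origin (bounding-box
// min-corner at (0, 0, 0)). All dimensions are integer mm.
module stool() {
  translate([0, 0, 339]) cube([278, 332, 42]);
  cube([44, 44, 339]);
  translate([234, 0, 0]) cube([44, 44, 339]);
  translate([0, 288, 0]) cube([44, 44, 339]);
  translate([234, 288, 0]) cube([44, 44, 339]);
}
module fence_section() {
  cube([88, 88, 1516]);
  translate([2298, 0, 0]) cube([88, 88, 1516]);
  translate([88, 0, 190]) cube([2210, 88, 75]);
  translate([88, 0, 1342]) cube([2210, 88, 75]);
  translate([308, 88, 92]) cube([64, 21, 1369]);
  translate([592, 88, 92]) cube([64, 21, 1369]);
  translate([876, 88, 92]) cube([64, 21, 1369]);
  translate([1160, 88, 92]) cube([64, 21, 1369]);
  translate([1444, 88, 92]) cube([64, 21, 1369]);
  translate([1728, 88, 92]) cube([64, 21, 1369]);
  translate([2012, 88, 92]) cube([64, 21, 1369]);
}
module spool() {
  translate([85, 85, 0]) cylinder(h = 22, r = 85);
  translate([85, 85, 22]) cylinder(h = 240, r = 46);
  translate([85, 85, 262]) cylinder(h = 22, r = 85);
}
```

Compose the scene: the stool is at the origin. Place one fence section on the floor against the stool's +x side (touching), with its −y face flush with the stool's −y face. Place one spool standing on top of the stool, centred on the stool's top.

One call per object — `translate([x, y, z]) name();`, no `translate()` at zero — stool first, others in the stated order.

stool();
translate([278, 0, 0]) fence_section();
translate([54, 81, 381]) spool();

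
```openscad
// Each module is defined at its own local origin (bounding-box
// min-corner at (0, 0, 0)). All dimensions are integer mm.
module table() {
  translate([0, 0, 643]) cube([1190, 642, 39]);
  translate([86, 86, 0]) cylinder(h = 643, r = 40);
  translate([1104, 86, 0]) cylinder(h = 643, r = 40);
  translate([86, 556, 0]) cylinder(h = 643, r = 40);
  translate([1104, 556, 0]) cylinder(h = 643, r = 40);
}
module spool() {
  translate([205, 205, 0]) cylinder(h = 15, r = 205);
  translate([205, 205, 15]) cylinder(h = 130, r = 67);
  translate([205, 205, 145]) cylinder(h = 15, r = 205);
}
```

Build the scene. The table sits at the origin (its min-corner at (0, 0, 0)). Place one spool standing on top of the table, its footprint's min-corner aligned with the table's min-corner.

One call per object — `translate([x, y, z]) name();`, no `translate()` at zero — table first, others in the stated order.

table();
translate([0, 0, 682]) spool();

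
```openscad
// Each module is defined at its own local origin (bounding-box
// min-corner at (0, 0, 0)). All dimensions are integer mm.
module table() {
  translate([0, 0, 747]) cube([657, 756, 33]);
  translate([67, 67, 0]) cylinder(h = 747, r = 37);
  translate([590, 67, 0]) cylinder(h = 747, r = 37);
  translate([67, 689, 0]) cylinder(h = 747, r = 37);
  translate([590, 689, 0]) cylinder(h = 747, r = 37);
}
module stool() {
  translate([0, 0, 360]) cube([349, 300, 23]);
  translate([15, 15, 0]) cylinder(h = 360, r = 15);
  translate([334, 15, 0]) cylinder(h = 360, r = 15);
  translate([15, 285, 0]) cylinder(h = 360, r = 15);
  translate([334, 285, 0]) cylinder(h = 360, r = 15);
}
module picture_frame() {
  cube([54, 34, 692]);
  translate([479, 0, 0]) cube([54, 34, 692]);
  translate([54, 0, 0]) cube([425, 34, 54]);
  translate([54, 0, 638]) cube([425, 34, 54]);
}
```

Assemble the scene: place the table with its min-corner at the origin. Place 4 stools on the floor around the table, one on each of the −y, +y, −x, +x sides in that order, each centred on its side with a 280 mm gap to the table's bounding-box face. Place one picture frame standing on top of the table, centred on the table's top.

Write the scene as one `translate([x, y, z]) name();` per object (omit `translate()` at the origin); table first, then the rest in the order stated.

table();
translate([154, -580, 0]) stool();
translate([154, 1036, 0]) stool();
translate([-629, 228, 0]) stool();
translate([937, 228, 0]) stool();
translate([62, 361, 780]) picture_frame();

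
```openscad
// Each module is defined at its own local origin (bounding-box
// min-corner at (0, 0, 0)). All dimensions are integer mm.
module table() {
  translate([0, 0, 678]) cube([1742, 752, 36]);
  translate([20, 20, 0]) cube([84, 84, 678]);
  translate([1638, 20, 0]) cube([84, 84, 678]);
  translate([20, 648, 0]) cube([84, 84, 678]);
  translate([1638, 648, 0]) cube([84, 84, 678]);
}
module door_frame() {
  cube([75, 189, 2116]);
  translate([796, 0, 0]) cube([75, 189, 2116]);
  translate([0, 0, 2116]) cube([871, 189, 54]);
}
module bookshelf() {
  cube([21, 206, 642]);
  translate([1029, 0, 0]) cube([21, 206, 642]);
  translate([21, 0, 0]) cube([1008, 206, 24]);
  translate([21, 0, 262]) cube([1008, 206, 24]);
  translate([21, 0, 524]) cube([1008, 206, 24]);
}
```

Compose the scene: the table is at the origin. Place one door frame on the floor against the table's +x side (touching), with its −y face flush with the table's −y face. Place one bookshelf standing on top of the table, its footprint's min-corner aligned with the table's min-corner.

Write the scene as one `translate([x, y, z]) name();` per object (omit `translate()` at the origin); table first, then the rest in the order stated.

table();
translate([1742, 0, 0]) door_frame();
translate([0, 0, 714]) bookshelf();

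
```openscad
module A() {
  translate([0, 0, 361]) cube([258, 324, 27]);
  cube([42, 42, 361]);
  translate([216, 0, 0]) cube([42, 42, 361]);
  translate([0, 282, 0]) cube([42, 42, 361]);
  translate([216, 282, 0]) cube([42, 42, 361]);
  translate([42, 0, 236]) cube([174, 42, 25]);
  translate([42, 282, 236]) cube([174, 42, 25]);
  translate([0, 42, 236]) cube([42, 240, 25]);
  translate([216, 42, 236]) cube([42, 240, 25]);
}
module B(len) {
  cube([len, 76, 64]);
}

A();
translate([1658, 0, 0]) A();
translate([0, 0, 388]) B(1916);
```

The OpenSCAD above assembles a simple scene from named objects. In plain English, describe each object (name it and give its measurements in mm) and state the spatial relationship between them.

A is a four-legged stool. The seat is 258×324 mm, 27 mm thick, top at z = 388 mm. It stands on four square legs, each 42×42 mm in cross-section, from z = 0 to the seat underside, each flush with a corner of the seat. Four stretchers, 42 mm wide and 25 mm tall, connect adjacent legs with their undersides at z = 236 mm, each running between the inner faces of the legs it joins and aligned with the legs' outer faces on the other axis.

B is a rectangular beam 1916 mm long (x), 76 mm deep (y), 64 mm thick (z).

The beam spans the tops of two stools placed 1400 mm apart, resting at z = 388 mm.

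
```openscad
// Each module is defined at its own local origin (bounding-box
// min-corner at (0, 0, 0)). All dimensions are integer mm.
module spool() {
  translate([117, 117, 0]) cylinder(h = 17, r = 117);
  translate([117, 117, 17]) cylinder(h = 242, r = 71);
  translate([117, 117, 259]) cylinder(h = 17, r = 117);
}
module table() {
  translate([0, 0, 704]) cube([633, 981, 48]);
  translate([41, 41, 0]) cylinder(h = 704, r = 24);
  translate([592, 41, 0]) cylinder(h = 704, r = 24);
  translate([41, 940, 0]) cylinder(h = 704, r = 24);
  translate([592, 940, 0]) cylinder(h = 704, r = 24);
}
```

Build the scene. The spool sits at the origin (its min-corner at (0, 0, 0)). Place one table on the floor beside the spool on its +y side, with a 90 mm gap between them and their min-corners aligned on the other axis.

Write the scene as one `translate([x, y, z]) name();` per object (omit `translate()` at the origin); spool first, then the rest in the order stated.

spool();
translate([0, 324, 0]) table();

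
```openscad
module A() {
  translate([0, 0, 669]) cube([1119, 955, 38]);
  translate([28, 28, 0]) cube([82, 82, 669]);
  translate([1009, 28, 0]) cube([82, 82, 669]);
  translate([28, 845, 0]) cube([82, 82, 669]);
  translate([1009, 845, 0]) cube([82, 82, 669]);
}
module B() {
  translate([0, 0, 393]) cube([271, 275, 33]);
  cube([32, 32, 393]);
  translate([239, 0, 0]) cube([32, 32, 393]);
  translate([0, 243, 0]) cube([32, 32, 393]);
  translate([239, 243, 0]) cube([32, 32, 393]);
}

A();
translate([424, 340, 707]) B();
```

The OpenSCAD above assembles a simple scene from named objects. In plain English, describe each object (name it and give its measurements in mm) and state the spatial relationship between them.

A is a rectangular dining table. The top is 1119×955×38 mm with its upper surface at z = 707 mm. It stands on four 82×82 mm square legs, each inset 28 mm from the nearest pair of top edges, running from the floor to the underside of the top.

B is a four-legged stool. The seat is a 271×275×33 mm slab whose top surface is at z = 426 mm; four square legs, each 32×32 mm in cross-section, run from the floor (z = 0) to the underside of the seat, each flush with a corner of the seat.

The stool is on top of the table, centred.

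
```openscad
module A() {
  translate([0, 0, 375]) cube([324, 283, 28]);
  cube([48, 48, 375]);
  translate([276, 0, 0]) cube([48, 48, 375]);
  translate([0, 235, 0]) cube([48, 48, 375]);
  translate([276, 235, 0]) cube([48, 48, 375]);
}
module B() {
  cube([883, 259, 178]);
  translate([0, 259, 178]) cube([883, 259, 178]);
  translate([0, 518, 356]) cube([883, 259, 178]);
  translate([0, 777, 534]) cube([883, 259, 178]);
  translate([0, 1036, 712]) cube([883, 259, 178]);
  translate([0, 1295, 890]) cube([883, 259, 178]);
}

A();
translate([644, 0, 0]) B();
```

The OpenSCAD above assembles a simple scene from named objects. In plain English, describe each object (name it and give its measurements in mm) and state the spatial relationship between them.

A is a four-legged stool. The seat is a 324×283×28 mm slab whose top surface is at z = 403 mm; four square legs, each 48×48 mm in cross-section, run from the floor (z = 0) to the underside of the seat, each flush with a corner of the seat.

B is a straight staircase of 6 solid steps. Each step is 883 mm wide (x), 259 mm deep (y, the going) and 178 mm tall (the rise). The first step rests on the floor; each subsequent step sits one going further in +y and one rise higher in +z, directly behind and above the previous step with no overlap.

The staircase is on the floor beside the stool on its +x side.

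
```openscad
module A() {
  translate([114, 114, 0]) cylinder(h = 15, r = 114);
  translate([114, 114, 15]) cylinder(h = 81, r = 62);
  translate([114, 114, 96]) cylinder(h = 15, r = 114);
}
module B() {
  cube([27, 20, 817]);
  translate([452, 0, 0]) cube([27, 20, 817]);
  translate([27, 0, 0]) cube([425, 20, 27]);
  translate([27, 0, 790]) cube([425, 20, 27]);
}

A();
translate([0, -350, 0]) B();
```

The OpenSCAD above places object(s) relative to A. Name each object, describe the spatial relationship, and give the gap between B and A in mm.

The picture frame's nearest face is 330 mm from the spool's −y face.

A is a spool. B is a picture frame. The picture frame is on the floor beside the spool on its −y side. The gap between the picture frame and the spool is 330 mm.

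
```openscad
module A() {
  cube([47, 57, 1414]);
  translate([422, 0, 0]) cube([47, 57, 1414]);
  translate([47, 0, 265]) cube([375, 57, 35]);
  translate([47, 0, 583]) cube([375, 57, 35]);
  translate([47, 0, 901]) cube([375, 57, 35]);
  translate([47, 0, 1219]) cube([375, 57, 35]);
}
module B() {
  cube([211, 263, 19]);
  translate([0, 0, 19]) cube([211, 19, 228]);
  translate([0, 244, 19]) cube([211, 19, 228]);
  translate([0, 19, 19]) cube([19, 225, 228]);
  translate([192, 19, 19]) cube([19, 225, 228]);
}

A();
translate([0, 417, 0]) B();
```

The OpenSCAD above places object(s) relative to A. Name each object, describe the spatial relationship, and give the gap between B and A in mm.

The open box's nearest face is 360 mm from the ladder's +y face.

A is a ladder. B is an open box. The open box is on the floor beside the ladder on its +y side. The gap between the open box and the ladder is 360 mm.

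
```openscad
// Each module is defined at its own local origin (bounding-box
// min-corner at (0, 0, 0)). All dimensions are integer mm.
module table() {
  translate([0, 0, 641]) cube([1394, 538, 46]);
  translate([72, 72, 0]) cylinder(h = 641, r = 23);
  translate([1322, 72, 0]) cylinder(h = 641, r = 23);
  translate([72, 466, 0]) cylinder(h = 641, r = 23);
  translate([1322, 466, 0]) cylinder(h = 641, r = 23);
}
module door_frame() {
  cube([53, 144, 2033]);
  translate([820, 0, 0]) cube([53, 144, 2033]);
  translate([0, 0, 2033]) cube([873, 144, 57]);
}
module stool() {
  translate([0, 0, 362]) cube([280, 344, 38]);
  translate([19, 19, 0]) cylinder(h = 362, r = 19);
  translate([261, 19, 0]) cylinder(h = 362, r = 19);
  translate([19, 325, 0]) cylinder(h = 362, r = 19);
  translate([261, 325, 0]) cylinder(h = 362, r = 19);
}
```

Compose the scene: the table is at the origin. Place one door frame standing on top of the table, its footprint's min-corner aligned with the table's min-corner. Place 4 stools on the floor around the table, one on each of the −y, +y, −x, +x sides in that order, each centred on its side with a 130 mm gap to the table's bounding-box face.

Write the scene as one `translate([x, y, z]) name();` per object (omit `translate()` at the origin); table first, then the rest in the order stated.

table();
translate([0, 0, 687]) door_frame();
translate([557, -474, 0]) stool();
translate([557, 668, 0]) stool();
translate([-410, 97, 0]) stool();
translate([1524, 97, 0]) stool();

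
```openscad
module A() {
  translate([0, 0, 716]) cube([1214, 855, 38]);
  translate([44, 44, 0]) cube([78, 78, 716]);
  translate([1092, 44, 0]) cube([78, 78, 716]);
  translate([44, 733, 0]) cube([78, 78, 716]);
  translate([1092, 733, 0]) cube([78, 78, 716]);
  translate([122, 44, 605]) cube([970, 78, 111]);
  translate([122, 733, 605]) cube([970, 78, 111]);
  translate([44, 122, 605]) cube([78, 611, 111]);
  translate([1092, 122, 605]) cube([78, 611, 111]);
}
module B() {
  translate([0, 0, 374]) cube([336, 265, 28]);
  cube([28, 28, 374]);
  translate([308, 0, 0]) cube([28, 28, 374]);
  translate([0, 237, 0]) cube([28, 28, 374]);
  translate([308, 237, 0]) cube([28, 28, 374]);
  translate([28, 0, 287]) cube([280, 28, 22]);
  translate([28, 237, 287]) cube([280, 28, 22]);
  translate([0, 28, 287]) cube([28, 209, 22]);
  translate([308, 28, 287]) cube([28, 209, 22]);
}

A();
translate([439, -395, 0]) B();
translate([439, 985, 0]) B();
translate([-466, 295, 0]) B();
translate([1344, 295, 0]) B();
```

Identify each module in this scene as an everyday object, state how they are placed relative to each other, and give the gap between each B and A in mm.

A is a table. B is a stool. Four stools sit around the table at the −y, +y, −x, +x sides. The gap between each stool and the table is 130 mm.

Each stool's nearest face is 130 mm from the table's bounding box.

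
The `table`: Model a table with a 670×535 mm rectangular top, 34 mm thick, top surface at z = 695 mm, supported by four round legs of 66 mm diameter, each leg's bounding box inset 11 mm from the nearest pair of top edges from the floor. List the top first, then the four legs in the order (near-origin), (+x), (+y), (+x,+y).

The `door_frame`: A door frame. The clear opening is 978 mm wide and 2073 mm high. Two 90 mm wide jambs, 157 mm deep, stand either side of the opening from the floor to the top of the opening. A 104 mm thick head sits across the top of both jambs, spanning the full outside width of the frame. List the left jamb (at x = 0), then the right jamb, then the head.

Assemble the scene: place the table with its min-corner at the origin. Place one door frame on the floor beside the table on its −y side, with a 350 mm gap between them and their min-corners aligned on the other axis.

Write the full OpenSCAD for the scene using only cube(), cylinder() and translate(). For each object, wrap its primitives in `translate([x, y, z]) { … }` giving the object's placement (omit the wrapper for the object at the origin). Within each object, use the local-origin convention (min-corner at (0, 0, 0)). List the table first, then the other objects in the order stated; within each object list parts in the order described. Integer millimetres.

translate([0, 0, 661]) cube([670, 535, 34]);
translate([44, 44, 0]) cylinder(h = 661, r = 33);
translate([626, 44, 0]) cylinder(h = 661, r = 33);
translate([44, 491, 0]) cylinder(h = 661, r = 33);
translate([626, 491, 0]) cylinder(h = 661, r = 33);
translate([0, -507, 0]) {
  cube([90, 157, 2073]);
  translate([1068, 0, 0]) cube([90, 157, 2073]);
  translate([0, 0, 2073]) cube([1158, 157, 104]);
}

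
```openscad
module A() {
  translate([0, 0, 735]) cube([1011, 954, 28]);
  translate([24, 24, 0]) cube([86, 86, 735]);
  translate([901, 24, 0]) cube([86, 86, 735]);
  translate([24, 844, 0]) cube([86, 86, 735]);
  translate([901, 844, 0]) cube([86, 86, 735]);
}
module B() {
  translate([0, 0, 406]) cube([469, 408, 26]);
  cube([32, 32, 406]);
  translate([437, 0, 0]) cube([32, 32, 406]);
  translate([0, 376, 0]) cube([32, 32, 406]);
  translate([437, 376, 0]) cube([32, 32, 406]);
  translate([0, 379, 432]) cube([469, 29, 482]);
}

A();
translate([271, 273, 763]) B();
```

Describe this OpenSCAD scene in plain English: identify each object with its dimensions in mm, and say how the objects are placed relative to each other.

A is a rectangular dining table. The top is 1011×954×28 mm with its upper surface at z = 763 mm. It stands on four 86×86 mm square legs, each inset 24 mm from the nearest pair of top edges, running from the floor to the underside of the top.

B is a chair: 469×408 mm seat, 26 mm thick, top at z = 432 mm, on four 32 mm square corner legs flush with the seat edges. A 29 mm thick backrest slab spans the full seat width, extending 482 mm above the seat top, its back face flush with the seat's +y edge.

The chair is on top of the table, centred.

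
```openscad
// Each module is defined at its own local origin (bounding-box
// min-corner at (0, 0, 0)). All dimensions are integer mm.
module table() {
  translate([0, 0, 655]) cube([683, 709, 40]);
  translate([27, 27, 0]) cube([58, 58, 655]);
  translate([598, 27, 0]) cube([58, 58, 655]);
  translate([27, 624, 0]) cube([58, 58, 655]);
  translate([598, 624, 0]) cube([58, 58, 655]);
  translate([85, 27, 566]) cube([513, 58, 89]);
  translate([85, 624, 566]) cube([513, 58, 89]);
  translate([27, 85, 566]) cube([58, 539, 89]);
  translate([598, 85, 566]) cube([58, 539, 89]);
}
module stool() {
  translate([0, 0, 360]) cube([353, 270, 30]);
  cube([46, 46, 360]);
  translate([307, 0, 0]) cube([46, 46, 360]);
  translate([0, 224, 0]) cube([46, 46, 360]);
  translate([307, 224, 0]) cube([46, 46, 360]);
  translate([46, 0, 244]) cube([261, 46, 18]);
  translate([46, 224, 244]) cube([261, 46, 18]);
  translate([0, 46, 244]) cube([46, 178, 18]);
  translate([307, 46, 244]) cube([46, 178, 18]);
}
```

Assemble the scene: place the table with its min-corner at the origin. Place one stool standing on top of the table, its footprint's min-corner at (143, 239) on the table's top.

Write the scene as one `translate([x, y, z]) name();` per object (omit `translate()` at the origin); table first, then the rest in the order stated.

table();
translate([143, 239, 695]) stool();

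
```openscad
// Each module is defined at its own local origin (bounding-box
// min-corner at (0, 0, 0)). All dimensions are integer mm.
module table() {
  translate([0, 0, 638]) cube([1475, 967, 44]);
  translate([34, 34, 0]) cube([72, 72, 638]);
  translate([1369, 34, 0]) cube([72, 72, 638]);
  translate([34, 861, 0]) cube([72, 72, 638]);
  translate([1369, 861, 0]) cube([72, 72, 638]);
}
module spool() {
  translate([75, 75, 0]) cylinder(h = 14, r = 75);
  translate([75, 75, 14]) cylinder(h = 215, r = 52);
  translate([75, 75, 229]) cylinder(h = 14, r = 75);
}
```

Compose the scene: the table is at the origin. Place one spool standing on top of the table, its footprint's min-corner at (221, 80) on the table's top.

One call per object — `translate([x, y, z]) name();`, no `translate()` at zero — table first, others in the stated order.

table();
translate([221, 80, 682]) spool();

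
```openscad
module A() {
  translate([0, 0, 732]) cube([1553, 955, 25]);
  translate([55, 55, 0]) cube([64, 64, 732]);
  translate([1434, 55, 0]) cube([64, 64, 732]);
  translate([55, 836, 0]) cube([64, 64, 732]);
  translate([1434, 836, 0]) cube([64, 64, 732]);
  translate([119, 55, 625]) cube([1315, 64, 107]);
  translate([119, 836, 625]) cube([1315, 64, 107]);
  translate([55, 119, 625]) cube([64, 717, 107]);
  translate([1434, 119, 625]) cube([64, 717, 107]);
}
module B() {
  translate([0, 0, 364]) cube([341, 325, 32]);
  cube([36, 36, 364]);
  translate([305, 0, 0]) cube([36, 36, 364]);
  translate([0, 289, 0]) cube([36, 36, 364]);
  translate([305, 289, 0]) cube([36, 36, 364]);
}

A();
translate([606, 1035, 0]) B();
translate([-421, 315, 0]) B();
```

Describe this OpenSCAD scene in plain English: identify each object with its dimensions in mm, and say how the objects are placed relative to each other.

A is a rectangular dining table. The top is 1553×955×25 mm with its upper surface at z = 757 mm. It stands on four 64×64 mm square legs, each inset 55 mm from the nearest pair of top edges, running from the floor to the underside of the top. Four apron rails, 64 mm thick and 107 mm tall, run between adjacent legs with their top edges flush with the underside of the top and their outer faces flush with the legs' outer faces.

B is a four-legged stool. The seat is a 341×325×32 mm slab whose top surface is at z = 396 mm; four square legs, each 36×36 mm in cross-section, run from the floor (z = 0) to the underside of the seat, each flush with a corner of the seat.

Two stools sit around the table at the +y, −x sides.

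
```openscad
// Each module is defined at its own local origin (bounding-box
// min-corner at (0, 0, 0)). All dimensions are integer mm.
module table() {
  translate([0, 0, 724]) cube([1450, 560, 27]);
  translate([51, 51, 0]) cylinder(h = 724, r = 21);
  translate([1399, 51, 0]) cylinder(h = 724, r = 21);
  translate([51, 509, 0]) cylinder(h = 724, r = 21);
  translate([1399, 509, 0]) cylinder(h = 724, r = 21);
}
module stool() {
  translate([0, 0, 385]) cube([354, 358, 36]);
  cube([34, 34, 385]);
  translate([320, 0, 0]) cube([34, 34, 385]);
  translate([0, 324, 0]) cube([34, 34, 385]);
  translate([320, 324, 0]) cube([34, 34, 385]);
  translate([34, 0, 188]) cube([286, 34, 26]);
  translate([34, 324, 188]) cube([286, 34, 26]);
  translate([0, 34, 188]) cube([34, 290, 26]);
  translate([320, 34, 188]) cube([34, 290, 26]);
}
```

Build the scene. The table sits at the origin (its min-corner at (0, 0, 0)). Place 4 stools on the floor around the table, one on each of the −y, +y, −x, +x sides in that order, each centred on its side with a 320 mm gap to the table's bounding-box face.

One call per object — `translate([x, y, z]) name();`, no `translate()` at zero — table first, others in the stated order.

table();
translate([548, -678, 0]) stool();
translate([548, 880, 0]) stool();
translate([-674, 101, 0]) stool();
translate([1770, 101, 0]) stool();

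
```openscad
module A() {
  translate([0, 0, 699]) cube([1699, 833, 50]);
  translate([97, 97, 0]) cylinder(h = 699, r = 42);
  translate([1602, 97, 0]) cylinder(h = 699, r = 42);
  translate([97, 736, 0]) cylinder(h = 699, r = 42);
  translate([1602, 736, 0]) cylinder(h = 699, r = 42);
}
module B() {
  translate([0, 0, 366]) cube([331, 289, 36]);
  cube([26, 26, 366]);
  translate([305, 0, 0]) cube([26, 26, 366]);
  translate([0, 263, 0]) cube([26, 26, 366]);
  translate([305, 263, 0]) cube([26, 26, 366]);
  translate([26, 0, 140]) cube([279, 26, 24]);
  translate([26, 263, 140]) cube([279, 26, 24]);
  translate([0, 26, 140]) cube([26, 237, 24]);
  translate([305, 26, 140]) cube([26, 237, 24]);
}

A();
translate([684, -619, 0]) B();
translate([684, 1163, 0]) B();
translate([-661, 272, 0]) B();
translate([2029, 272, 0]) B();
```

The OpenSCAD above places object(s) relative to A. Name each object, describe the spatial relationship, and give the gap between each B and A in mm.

A is a table. B is a stool. Four stools sit around the table at the −y, +y, −x, +x sides. The gap between each stool and the table is 330 mm.

Each stool's nearest face is 330 mm from the table's bounding box.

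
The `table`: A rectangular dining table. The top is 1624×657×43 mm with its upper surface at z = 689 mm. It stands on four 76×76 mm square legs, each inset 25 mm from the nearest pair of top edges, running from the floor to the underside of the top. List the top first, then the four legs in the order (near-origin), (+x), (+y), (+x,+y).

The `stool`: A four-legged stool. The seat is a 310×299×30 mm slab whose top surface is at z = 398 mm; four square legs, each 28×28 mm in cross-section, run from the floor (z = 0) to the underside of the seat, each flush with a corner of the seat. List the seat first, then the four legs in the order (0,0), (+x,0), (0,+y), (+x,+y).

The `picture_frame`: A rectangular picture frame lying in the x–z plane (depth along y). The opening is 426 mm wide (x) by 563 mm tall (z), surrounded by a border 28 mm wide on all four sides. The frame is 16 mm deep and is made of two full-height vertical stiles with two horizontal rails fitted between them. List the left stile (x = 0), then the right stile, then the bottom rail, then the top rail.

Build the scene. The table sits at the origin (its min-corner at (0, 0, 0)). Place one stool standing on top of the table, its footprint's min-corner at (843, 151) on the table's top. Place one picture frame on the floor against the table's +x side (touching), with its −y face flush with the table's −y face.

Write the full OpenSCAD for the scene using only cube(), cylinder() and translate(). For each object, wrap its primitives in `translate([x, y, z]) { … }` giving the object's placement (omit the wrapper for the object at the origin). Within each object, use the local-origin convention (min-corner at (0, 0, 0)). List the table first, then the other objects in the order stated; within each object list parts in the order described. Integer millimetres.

translate([0, 0, 646]) cube([1624, 657, 43]);
translate([25, 25, 0]) cube([76, 76, 646]);
translate([1523, 25, 0]) cube([76, 76, 646]);
translate([25, 556, 0]) cube([76, 76, 646]);
translate([1523, 556, 0]) cube([76, 76, 646]);
translate([843, 151, 689]) {
  translate([0, 0, 368]) cube([310, 299, 30]);
  cube([28, 28, 368]);
  translate([282, 0, 0]) cube([28, 28, 368]);
  translate([0, 271, 0]) cube([28, 28, 368]);
  translate([282, 271, 0]) cube([28, 28, 368]);
}
translate([1624, 0, 0]) {
  cube([28, 16, 619]);
  translate([454, 0, 0]) cube([28, 16, 619]);
  translate([28, 0, 0]) cube([426, 16, 28]);
  translate([28, 0, 591]) cube([426, 16, 28]);
}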